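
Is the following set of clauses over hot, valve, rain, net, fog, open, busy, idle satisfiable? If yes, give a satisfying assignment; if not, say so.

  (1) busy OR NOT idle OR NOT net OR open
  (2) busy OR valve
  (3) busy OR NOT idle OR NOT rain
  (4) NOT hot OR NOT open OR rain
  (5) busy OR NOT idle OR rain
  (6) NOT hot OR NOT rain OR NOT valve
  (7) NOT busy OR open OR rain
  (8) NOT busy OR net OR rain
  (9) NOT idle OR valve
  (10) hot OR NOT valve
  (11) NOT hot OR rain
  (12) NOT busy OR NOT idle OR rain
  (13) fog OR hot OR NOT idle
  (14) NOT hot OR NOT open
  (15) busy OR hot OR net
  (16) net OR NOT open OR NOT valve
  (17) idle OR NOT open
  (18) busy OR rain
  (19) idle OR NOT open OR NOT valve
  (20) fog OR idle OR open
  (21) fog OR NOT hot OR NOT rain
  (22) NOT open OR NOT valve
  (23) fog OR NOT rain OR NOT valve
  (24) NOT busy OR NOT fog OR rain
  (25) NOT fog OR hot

Set hot = True.
  then (NOT hot OR rain) forces rain = True.
  then (NOT hot OR NOT open) forces open = False.
  then (fog OR NOT hot OR NOT rain) forces fog = True.
  then (NOT hot OR NOT rain OR NOT valve) forces valve = False.
  then (NOT idle OR valve) forces idle = False.
  then (busy OR valve) forces busy = True.
Set net = True.
All clauses satisfied.

hot = True; valve = False; rain = True; net = True; fog = True; open = False; busy = True; idle = False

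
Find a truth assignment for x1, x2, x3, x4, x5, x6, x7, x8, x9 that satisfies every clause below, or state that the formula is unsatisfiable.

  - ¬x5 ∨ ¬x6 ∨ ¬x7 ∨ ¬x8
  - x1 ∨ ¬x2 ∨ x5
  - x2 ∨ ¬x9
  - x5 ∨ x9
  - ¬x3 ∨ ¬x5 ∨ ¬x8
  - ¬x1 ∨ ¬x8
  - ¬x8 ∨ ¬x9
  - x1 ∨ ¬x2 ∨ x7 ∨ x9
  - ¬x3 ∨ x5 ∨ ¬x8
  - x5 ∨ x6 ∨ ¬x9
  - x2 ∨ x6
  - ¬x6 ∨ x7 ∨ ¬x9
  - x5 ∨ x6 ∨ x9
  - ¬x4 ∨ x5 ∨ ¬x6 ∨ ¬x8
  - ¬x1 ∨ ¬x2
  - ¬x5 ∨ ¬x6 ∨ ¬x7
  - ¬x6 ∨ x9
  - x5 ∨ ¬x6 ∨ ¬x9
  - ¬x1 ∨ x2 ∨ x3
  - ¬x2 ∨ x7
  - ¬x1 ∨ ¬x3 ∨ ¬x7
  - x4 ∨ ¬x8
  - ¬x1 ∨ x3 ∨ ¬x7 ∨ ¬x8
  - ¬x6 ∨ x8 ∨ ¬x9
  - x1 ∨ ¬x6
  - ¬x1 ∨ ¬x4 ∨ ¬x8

Set x1 = False.
  then (x1 ∨ ¬x6) forces x6 = False.
  then (x2 ∨ x6) forces x2 = True.
  then (¬x2 ∨ x7) forces x7 = True.
  then (x1 ∨ ¬x2 ∨ x5) forces x5 = True.
Set x3 = False.
Set x4 = True.
Set x8 = False.
Set x9 = False.
All clauses satisfied.

x1 = False, x2 = True, x3 = False, x4 = True, x5 = True, x6 = False, x7 = True, x8 = False, x9 = False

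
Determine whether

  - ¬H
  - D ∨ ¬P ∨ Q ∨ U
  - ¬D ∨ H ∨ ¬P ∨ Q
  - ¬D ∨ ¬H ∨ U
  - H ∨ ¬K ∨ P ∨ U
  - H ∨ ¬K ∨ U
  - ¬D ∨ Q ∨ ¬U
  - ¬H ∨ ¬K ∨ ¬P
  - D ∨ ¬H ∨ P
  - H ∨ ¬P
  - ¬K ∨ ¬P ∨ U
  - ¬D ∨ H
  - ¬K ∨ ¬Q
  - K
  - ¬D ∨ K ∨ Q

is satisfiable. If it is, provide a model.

Unit clause (¬H) forces H = False.
In (H ∨ ¬P) only ¬P is left, so P = False.
In (¬D ∨ H) only ¬D is left, so D = False.
Unit clause (K) forces K = True.
In (H ∨ ¬K ∨ P ∨ U) only U is left, so U = True.
In (¬K ∨ ¬Q) only ¬Q is left, so Q = False.
All clauses satisfied.

U = True; K = True; D = False; P = False; H = False; Q = False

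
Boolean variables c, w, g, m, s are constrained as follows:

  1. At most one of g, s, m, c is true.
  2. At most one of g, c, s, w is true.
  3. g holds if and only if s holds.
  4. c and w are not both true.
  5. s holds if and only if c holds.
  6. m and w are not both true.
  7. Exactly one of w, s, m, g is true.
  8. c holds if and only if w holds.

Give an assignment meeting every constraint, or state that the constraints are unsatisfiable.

c = False, w = False, g = False, m = True, s = False

  (1) {g, s, m, c}: 1 true — at most one ✓
  (2) {g, c, s, w}: 0 true — at most one ✓
  (3) g=F, s=F — same ✓
  (4) c=F, w=F — not both ✓
  (5) s=F, c=F — same ✓
  (6) m=T, w=F — not both ✓
  (7) {w, s, m, g}: 1 true — exactly one ✓
  (8) c=F, w=F — same ✓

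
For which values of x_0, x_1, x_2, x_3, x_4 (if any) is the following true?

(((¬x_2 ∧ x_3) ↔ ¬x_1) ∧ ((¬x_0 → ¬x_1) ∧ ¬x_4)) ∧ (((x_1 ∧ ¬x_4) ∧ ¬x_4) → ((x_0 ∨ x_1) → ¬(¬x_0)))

x_0: True; x_1: True; x_2: False; x_3: False; x_4: False

  ((¬x_2 ∧ x_3) ↔ ¬x_1) ∧ ((¬x_0 → ¬x_1) ∧ ¬x_4) = True
    (¬x_2 ∧ x_3) ↔ ¬x_1 = True
      ¬x_2 ∧ x_3 = False
        ¬x_2 = True
      ¬x_1 = False
    (¬x_0 → ¬x_1) ∧ ¬x_4 = True
      ¬x_0 → ¬x_1 = True
        ¬x_0 = False
        ¬x_1 = False
      ¬x_4 = True
  ((x_1 ∧ ¬x_4) ∧ ¬x_4) → ((x_0 ∨ x_1) → ¬(¬x_0)) = True
    (x_1 ∧ ¬x_4) ∧ ¬x_4 = True
      x_1 ∧ ¬x_4 = True
        ¬x_4 = True
      ¬x_4 = True
    (x_0 ∨ x_1) → ¬(¬x_0) = True
      x_0 ∨ x_1 = True
      ¬(¬x_0) = True
        ¬x_0 = False
Both conjuncts True, so the formula holds.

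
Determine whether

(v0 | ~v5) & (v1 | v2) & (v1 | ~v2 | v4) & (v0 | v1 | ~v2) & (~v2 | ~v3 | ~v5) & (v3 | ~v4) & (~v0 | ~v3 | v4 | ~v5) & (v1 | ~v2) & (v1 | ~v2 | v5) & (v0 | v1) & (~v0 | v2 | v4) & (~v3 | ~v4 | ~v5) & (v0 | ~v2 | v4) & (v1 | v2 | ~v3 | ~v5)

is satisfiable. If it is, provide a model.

Set v0 = True.
Try v1 = False:
  (v1 | v2) forces v2 = True.
  clause (v1 | ~v2) is falsified — backtrack.
So v1 = True.
Set v2 = True.
Set v3 = True.
  then (~v2 | ~v3 | ~v5) forces v5 = False.
Set v4 = True.
All clauses satisfied.

v0 = True; v1 = True; v2 = True; v3 = True; v4 = True; v5 = False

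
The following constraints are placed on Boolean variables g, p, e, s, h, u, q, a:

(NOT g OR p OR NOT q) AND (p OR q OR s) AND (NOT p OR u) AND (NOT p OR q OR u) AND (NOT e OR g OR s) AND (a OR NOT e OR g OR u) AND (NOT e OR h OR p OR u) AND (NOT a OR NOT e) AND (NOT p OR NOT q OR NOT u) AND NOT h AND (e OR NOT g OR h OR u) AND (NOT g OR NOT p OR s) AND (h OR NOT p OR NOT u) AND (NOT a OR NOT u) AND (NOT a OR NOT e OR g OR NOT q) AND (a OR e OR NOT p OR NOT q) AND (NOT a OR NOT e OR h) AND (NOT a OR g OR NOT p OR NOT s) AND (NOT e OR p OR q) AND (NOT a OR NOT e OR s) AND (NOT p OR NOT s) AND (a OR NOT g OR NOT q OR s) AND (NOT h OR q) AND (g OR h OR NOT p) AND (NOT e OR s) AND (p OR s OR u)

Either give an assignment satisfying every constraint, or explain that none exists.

g: False, p: False, e: False, s: True, h: False, u: True, q: True, a: False

Unit clause (NOT h) forces h = False.
Set g = False.
  then (g OR h OR NOT p) forces p = False.
Set e = False.
Set s = True.
Set u = True.
  then (NOT a OR NOT u) forces a = False.
Set q = True.
All clauses satisfied.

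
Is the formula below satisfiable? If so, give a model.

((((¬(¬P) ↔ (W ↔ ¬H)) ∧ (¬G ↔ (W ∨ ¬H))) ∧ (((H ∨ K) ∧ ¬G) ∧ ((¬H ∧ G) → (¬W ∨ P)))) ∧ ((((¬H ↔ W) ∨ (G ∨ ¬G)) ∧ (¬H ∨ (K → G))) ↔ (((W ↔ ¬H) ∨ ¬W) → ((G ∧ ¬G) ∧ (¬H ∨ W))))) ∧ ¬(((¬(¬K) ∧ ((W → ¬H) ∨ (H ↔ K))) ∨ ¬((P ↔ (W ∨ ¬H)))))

Unsatisfiable — no assignment works.

Case G = True: the conjunct ¬G is False.
Case G = False: the formula simplifies to ((((¬(¬P) ↔ (W ↔ ¬H)) ∧ (W ∨ ¬H)) ∧ (H ∨ K)) ∧ ((¬H ∨ ¬K) ↔ ¬(((W ↔ ¬H) ∨ ¬W)))) ∧ ¬(((¬(¬K) ∧ ((W → ¬H) ∨ (H ↔ K))) ∨ ¬((P ↔ (W ∨ ¬H))))).
  H = True: simplifies to (((¬(¬P) ↔ ¬W) ∧ W) ∧ (¬K ↔ ¬((¬W ∨ ¬W)))) ∧ ¬(((¬(¬K) ∧ (¬W ∨ K)) ∨ ¬((P ↔ W)))).
    W = True: simplifies to (¬P ∧ ¬K) ∧ ¬(((¬(¬K) ∧ K) ∨ ¬P)).
      P = True: the conjunct ¬P is False.
      P = False: the conjunct ¬(((¬(¬K) ∧ K) ∨ ¬P)) becomes ¬(((¬(¬K) ∧ K) ∨ True)) = False.
    W = False: the conjunct W is False.
  H = False: simplifies to (((¬(¬P) ↔ W) ∧ K) ∧ ¬((W ∨ ¬W))) ∧ ¬((¬(¬K) ∨ ¬P)).
    K = True: the conjunct ¬((¬(¬K) ∨ ¬P)) becomes ¬((True ∨ ¬P)) = False.
    K = False: the conjunct K is False.
Both cases fail — unsatisfiable.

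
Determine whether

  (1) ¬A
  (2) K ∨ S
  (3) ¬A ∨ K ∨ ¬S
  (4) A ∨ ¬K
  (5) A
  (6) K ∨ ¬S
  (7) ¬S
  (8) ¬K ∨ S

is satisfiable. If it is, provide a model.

UNSATISFIABLE

Case A = True:
  Clause (¬A) is falsified — contradiction.
Case A = False:
  Clause (A) is falsified — contradiction.
Both cases fail, so the formula is unsatisfiable.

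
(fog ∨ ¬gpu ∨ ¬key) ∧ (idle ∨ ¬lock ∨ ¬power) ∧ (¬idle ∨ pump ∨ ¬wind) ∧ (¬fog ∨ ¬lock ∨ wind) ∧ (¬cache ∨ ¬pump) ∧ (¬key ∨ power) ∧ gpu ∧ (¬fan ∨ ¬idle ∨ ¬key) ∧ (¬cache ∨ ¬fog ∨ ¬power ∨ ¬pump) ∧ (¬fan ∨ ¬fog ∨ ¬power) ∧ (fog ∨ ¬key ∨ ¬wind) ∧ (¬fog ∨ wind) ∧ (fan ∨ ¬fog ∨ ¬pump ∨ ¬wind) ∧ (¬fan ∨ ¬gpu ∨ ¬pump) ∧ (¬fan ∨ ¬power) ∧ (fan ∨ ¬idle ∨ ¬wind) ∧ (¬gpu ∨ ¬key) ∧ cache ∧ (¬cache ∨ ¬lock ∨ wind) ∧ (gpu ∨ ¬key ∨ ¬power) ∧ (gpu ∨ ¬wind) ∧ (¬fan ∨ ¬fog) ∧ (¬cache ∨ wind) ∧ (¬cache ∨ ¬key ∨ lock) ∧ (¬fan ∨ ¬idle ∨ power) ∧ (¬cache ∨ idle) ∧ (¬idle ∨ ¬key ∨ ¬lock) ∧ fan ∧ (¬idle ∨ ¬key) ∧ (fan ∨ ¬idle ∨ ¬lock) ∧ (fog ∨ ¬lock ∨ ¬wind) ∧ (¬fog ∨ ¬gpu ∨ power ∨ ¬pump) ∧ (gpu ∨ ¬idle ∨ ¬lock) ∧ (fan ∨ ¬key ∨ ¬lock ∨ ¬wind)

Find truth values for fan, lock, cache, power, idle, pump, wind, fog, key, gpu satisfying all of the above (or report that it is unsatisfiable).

The formula is unsatisfiable.

Case cache = True:
  (¬cache ∨ ¬pump) forces pump = False.
  (gpu) forces gpu = True.
  (¬gpu ∨ ¬key) forces key = False.
  (¬cache ∨ wind) forces wind = True.
  (¬idle ∨ pump ∨ ¬wind) forces idle = False.
  Clause (¬cache ∨ idle) is falsified — contradiction.
Case cache = False:
  Clause (cache) is falsified — contradiction.
Both cases fail, so the formula is unsatisfiable.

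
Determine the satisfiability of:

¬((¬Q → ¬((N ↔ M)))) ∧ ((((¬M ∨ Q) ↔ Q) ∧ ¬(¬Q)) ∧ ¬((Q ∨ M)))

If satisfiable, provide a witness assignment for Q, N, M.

Case Q = True: the conjunct ¬((¬Q → ¬((N ↔ M)))) becomes ¬((False → ¬((N ↔ M)))) = False.
Case Q = False: the conjunct ¬(¬Q) becomes ¬(¬False) = False.
Both cases fail — unsatisfiable.

The formula is unsatisfiable.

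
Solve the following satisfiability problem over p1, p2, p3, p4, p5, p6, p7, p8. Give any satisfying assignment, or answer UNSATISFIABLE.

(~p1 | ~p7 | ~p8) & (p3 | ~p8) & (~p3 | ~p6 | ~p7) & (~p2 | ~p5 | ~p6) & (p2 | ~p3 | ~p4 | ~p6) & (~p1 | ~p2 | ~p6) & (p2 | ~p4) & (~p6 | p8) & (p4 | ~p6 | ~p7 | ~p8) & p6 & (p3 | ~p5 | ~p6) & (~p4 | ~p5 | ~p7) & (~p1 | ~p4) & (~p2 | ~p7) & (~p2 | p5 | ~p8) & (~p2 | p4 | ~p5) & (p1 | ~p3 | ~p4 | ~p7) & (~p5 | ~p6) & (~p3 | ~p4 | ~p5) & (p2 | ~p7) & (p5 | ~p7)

p1=F, p2=F, p3=T, p4=F, p5=F, p6=T, p7=F, p8=T

Unit clause (p6) forces p6 = True.
In (~p5 | ~p6) only ~p5 is left, so p5 = False.
In (p5 | ~p7) only ~p7 is left, so p7 = False.
In (~p6 | p8) only p8 is left, so p8 = True.
In (~p2 | p5 | ~p8) only ~p2 is left, so p2 = False.
In (p3 | ~p8) only p3 is left, so p3 = True.
In (p2 | ~p3 | ~p4 | ~p6) only ~p4 is left, so p4 = False.
Set p1 = False.
All clauses satisfied.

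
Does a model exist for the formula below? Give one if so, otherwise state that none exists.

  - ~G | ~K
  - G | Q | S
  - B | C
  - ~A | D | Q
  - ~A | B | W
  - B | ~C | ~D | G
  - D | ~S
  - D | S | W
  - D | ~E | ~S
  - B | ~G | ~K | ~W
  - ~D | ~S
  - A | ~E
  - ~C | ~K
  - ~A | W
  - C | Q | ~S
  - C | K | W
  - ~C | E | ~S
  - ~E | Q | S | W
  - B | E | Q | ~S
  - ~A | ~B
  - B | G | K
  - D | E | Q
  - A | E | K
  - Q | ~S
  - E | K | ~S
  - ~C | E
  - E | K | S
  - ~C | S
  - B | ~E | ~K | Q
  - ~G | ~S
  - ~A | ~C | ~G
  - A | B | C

Set C = False.
  then (B | C) forces B = True.
  then (~A | ~B) forces A = False.
  then (A | ~E) forces E = False.
  then (A | E | K) forces K = True.
  then (~G | ~K) forces G = False.
Set W = False.
Set S = False.
  then (G | Q | S) forces Q = True.
  then (D | S | W) forces D = True.
All clauses satisfied.

C = False; K = True; G = False; E = False; B = True; A = False; W = False; S = False; D = True; Q = True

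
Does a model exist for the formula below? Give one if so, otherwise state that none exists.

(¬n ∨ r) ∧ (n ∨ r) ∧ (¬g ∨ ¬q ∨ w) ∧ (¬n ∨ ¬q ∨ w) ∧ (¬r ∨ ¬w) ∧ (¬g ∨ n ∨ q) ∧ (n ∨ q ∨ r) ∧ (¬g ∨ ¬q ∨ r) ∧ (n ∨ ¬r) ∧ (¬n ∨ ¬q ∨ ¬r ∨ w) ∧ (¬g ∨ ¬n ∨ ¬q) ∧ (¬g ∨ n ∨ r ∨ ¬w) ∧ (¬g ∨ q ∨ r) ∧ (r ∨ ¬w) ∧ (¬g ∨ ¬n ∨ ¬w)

n: True, q: False, r: True, g: True, w: False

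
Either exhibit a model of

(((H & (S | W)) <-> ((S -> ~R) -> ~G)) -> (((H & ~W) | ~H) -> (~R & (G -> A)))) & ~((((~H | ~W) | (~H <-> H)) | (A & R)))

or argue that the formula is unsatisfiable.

A=F, W=T, H=T, G=F, S=T, R=F

  ((H & (S | W)) <-> ((S -> ~R) -> ~G)) -> (((H & ~W) | ~H) -> (~R & (G -> A))) = True
    (H & (S | W)) <-> ((S -> ~R) -> ~G) = True
      H & (S | W) = True
        S | W = True
      (S -> ~R) -> ~G = True
        S -> ~R = True
          ~R = True
        ~G = True
    ((H & ~W) | ~H) -> (~R & (G -> A)) = True
      (H & ~W) | ~H = False
        H & ~W = False
          ~W = False
        ~H = False
      ~R & (G -> A) = True
        ~R = True
        G -> A = True
  ~((((~H | ~W) | (~H <-> H)) | (A & R))) = True
    ((~H | ~W) | (~H <-> H)) | (A & R) = False
      (~H | ~W) | (~H <-> H) = False
        ~H | ~W = False
          ~H = False
          ~W = False
        ~H <-> H = False
          ~H = False
      A & R = False
Both conjuncts True, so the formula holds.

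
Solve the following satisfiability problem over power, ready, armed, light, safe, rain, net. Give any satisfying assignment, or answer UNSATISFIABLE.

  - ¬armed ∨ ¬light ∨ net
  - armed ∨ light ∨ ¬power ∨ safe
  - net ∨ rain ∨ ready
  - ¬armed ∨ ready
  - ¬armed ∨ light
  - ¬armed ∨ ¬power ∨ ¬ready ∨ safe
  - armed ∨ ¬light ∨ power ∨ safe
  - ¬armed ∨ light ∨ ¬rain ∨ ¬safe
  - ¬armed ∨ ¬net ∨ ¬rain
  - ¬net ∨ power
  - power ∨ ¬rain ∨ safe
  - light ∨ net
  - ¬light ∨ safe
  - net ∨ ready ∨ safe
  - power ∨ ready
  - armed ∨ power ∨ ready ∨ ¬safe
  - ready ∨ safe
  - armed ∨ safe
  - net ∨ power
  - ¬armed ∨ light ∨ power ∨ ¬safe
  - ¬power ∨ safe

Try power = False:
  (¬net ∨ power) forces net = False.
  clause (net ∨ power) is falsified — backtrack.
So power = True.
  then (¬power ∨ safe) forces safe = True.
Set ready = True.
Set armed = False.
Set light = False.
  then (light ∨ net) forces net = True.
Set rain = False.
All clauses satisfied.

power = True; ready = True; armed = False; light = False; safe = True; rain = False; net = True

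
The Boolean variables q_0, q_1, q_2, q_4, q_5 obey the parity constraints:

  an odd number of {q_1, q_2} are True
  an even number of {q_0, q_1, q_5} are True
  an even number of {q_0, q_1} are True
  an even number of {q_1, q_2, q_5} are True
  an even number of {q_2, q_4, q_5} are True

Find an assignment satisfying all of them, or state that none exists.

Adding constraints 1, 2, 3, 4 mod 2: every variable appears an even number of times on the left, so the left side is 0.
But the right sides sum to 1 (mod 2). 0 ≠ 1 — the system is inconsistent.

Unsatisfiable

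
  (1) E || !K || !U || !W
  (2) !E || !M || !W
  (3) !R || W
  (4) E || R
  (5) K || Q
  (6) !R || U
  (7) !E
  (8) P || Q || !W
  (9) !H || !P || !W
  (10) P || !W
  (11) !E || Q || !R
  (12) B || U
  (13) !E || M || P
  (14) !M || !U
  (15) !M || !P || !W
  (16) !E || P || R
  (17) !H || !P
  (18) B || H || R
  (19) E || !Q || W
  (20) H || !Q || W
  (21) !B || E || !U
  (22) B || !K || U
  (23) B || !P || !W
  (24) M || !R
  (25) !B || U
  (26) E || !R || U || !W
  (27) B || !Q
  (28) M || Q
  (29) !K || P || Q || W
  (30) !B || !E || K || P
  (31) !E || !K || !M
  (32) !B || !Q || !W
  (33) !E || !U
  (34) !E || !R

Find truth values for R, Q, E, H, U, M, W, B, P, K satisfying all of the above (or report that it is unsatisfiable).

The formula is unsatisfiable.

Case M = True:
  (!E) forces E = False.
  (E || R) forces R = True.
  (!R || W) forces W = True.
  (!R || U) forces U = True.
  Clause (!M || !U) is falsified — contradiction.
Case M = False:
  (!E) forces E = False.
  (E || R) forces R = True.
  Clause (M || !R) is falsified — contradiction.
Both cases fail, so the formula is unsatisfiable.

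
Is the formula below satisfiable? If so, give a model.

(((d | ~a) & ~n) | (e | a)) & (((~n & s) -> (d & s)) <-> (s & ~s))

e = True; s = True; n = False; a = True; d = False

  ((d | ~a) & ~n) | (e | a) = True
    (d | ~a) & ~n = False
      d | ~a = False
        ~a = False
      ~n = True
    e | a = True
  ((~n & s) -> (d & s)) <-> (s & ~s) = True
    (~n & s) -> (d & s) = False
      ~n & s = True
        ~n = True
      d & s = False
    s & ~s = False
      ~s = False
Both conjuncts True, so the formula holds.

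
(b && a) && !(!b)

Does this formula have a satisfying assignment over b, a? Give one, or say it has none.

b: True; a: True

  b && a = True
  !(!b) = True
    !b = False
Both conjuncts True, so the formula holds.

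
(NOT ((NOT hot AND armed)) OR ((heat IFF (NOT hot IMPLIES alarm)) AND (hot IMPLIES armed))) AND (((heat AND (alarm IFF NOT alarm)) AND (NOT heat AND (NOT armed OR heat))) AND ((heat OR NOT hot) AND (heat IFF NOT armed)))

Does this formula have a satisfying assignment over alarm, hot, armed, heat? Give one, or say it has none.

The conjunct alarm IFF NOT alarm is unsatisfiable on its own:
  alarm=F: evaluates to False.
  alarm=T: evaluates to False.
So the whole conjunction is unsatisfiable.

Unsatisfiable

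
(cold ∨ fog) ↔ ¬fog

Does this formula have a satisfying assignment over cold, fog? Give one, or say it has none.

cold=T; fog=F

  (cold ∨ fog) ↔ ¬fog = True
    cold ∨ fog = True
    ¬fog = True
The formula evaluates to True.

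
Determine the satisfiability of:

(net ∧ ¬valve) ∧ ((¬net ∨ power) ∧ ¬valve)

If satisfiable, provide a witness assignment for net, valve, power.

net=T, valve=F, power=T

  net ∧ ¬valve = True
    ¬valve = True
  (¬net ∨ power) ∧ ¬valve = True
    ¬net ∨ power = True
      ¬net = False
    ¬valve = True
Both conjuncts True, so the formula holds.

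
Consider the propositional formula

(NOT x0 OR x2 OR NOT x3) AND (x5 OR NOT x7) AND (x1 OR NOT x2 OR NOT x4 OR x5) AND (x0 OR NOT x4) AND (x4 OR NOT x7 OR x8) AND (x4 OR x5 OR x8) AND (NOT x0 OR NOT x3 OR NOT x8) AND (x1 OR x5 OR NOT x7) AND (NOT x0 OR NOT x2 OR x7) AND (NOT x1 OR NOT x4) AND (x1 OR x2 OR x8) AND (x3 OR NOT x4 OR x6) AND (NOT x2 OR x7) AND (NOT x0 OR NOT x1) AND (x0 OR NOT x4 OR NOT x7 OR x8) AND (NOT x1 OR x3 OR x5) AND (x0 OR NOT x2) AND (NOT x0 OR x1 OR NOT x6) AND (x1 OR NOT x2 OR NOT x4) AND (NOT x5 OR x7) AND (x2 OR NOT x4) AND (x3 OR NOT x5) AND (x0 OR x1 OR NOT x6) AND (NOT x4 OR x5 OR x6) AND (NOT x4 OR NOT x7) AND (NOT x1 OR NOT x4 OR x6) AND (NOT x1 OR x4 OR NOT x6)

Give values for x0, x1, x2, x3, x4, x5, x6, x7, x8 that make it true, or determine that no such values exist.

x0 = False, x1 = False, x2 = False, x3 = False, x4 = False, x5 = False, x6 = False, x7 = False, x8 = True

Set x0 = False.
  then (x0 OR NOT x4) forces x4 = False.
  then (x0 OR NOT x2) forces x2 = False.
Set x1 = False.
  then (x1 OR x2 OR x8) forces x8 = True.
  then (x0 OR x1 OR NOT x6) forces x6 = False.
Set x3 = False.
  then (x3 OR NOT x5) forces x5 = False.
  then (x5 OR NOT x7) forces x7 = False.
All clauses satisfied.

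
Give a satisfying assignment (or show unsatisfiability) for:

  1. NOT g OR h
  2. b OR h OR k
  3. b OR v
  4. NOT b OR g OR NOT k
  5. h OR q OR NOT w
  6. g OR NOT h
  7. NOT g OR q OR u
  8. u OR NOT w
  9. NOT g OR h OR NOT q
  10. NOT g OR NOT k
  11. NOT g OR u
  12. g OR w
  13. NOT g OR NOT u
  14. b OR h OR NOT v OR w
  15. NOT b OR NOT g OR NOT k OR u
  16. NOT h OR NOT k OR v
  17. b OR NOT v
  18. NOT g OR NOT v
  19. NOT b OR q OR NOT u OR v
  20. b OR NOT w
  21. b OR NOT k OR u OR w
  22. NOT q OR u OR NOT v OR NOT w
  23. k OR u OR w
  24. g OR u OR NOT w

Try u = False:
  (u OR NOT w) forces w = False.
  (NOT g OR u) forces g = False.
  clause (g OR w) is falsified — backtrack.
So u = True.
  then (NOT g OR NOT u) forces g = False.
  then (g OR NOT h) forces h = False.
  then (g OR w) forces w = True.
  then (b OR NOT w) forces b = True.
  then (NOT b OR g OR NOT k) forces k = False.
  then (h OR q OR NOT w) forces q = True.
Set v = True.
All clauses satisfied.

u = True; h = False; k = False; q = True; g = False; b = True; w = True; v = True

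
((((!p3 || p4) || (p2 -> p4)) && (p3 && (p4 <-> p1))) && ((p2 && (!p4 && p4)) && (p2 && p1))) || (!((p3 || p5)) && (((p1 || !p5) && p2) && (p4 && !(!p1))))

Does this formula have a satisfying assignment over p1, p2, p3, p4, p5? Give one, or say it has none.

p1=T; p2=T; p3=F; p4=T; p5=F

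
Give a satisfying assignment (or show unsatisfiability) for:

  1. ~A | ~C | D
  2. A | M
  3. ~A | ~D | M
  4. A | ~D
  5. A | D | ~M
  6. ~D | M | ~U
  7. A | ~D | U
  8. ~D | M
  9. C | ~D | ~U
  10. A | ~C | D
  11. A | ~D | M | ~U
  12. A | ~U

D: True; U: False; M: True; A: True; C: False

Set D = True.
  then (A | ~D) forces A = True.
  then (~D | M) forces M = True.
Set U = False.
Set C = False.
All clauses satisfied.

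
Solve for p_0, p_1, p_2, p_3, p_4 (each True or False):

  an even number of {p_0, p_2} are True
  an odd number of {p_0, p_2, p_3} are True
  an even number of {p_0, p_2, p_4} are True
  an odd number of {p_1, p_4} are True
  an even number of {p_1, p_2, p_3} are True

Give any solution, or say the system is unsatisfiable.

p_0 = False, p_1 = True, p_2 = False, p_3 = True, p_4 = False

{p_0, p_2}: 0 true → even ✓
{p_0, p_2, p_3}: 1 true → odd ✓
{p_0, p_2, p_4}: 0 true → even ✓
{p_1, p_4}: 1 true → odd ✓
{p_1, p_2, p_3}: 2 true → even ✓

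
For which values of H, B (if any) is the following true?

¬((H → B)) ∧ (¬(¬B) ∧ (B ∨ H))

Case B = True: the conjunct ¬((H → B)) becomes ¬((H → True)) = False.
Case B = False: the conjunct ¬(¬B) becomes ¬(¬False) = False.
Both cases fail — unsatisfiable.

UNSATISFIABLE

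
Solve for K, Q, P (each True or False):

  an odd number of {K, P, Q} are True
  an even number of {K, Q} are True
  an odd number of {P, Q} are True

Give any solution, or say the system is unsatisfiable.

K = False; Q = False; P = True

{K, P, Q}: 1 true → odd ✓
{K, Q}: 0 true → even ✓
{P, Q}: 1 true → odd ✓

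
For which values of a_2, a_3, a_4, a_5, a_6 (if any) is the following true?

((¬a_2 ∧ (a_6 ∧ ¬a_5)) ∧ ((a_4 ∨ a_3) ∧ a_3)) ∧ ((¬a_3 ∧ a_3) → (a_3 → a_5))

a_2 = False; a_3 = True; a_4 = True; a_5 = False; a_6 = True

  (¬a_2 ∧ (a_6 ∧ ¬a_5)) ∧ ((a_4 ∨ a_3) ∧ a_3) = True
    ¬a_2 ∧ (a_6 ∧ ¬a_5) = True
      ¬a_2 = True
      a_6 ∧ ¬a_5 = True
        ¬a_5 = True
    (a_4 ∨ a_3) ∧ a_3 = True
      a_4 ∨ a_3 = True
  (¬a_3 ∧ a_3) → (a_3 → a_5) = True
    ¬a_3 ∧ a_3 = False
      ¬a_3 = False
    a_3 → a_5 = False
Both conjuncts True, so the formula holds.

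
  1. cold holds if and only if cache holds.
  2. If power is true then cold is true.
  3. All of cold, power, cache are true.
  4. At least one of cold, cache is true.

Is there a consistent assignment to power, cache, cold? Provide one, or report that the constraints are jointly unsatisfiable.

power=T, cache=T, cold=T

  (1) cold=T, cache=T — same ✓
  (2) power=T ⇒ cold: T ✓
  (3) {cold, power, cache}: all 3 true ✓
  (4) {cold, cache}: 2 true — at least one ✓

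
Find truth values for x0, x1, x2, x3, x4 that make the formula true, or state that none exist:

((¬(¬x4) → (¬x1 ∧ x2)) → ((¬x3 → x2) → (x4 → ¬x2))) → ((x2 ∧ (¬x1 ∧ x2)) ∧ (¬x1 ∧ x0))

x0=F, x1=F, x2=T, x3=F, x4=T

  ((¬(¬x4) → (¬x1 ∧ x2)) → ((¬x3 → x2) → (x4 → ¬x2))) → ((x2 ∧ (¬x1 ∧ x2)) ∧ (¬x1 ∧ x0)) = True
    (¬(¬x4) → (¬x1 ∧ x2)) → ((¬x3 → x2) → (x4 → ¬x2)) = False
      ¬(¬x4) → (¬x1 ∧ x2) = True
        ¬(¬x4) = True
          ¬x4 = False
        ¬x1 ∧ x2 = True
          ¬x1 = True
      (¬x3 → x2) → (x4 → ¬x2) = False
        ¬x3 → x2 = True
          ¬x3 = True
        x4 → ¬x2 = False
          ¬x2 = False
    (x2 ∧ (¬x1 ∧ x2)) ∧ (¬x1 ∧ x0) = False
      x2 ∧ (¬x1 ∧ x2) = True
        ¬x1 ∧ x2 = True
          ¬x1 = True
      ¬x1 ∧ x0 = False
        ¬x1 = True
The formula evaluates to True.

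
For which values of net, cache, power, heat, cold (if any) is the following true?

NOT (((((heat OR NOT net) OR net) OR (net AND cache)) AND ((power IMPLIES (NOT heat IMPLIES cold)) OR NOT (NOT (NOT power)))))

net=F, cache=T, power=T, heat=F, cold=F

  NOT (((((heat OR NOT net) OR net) OR (net AND cache)) AND ((power IMPLIES (NOT heat IMPLIES cold)) OR NOT (NOT (NOT power))))) = True
    (((heat OR NOT net) OR net) OR (net AND cache)) AND ((power IMPLIES (NOT heat IMPLIES cold)) OR NOT (NOT (NOT power))) = False
      ((heat OR NOT net) OR net) OR (net AND cache) = True
        (heat OR NOT net) OR net = True
          heat OR NOT net = True
            NOT net = True
        net AND cache = False
      (power IMPLIES (NOT heat IMPLIES cold)) OR NOT (NOT (NOT power)) = False
        power IMPLIES (NOT heat IMPLIES cold) = False
          NOT heat IMPLIES cold = False
            NOT heat = True
        NOT (NOT (NOT power)) = False
          NOT (NOT power) = True
            NOT power = False
The formula evaluates to True.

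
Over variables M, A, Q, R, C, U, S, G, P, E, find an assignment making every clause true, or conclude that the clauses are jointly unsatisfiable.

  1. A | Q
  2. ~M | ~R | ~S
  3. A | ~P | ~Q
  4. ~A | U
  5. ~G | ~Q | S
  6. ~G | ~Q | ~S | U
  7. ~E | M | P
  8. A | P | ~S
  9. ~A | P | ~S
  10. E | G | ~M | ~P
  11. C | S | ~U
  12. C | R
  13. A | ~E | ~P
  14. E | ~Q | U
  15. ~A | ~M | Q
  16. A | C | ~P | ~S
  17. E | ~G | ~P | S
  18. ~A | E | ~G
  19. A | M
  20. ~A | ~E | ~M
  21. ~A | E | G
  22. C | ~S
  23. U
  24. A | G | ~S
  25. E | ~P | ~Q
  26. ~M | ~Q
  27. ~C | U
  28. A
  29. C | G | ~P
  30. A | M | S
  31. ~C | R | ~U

M = False, A = True, Q = False, R = True, C = True, U = True, S = True, G = True, P = True, E = True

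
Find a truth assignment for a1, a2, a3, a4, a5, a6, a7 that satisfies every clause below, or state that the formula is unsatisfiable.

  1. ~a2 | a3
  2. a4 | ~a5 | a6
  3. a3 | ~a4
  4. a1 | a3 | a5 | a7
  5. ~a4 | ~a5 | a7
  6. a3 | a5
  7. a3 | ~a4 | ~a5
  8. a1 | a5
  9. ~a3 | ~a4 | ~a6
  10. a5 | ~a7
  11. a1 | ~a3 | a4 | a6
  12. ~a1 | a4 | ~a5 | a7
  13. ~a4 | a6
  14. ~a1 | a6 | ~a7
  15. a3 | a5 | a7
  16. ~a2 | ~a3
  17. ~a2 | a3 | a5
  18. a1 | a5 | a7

a1: False, a2: False, a3: True, a4: False, a5: True, a6: True, a7: False

Set a1 = False.
  then (a1 | a5) forces a5 = True.
Set a2 = False.
Set a3 = True.
Try a4 = True:
  (~a4 | ~a5 | a7) forces a7 = True.
  (~a3 | ~a4 | ~a6) forces a6 = False.
  clause (~a4 | a6) is falsified — backtrack.
So a4 = False.
  then (a4 | ~a5 | a6) forces a6 = True.
Set a7 = False.
All clauses satisfied.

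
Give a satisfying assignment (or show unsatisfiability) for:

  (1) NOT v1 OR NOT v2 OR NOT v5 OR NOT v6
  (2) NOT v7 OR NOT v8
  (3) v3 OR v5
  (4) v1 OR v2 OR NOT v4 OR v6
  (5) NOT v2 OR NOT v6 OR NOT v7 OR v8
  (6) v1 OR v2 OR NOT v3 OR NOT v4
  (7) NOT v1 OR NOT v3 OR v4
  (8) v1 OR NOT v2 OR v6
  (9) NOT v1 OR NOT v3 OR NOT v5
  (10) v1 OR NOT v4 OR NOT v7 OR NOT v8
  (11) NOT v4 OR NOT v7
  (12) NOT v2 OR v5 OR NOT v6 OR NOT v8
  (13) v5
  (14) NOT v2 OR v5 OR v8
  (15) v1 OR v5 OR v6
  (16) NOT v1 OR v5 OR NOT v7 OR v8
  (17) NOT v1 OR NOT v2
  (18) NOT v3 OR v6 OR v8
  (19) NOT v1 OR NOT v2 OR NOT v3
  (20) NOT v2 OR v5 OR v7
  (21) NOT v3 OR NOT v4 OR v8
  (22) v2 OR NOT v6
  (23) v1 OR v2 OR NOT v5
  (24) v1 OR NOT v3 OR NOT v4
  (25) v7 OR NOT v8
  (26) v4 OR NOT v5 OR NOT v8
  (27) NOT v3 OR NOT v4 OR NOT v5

Unit clause (v5) forces v5 = True.
Set v1 = False.
  then (v1 OR v2 OR NOT v5) forces v2 = True.
  then (v1 OR NOT v2 OR v6) forces v6 = True.
Set v3 = False.
Set v4 = True.
  then (NOT v4 OR NOT v7) forces v7 = False.
  then (v7 OR NOT v8) forces v8 = False.
All clauses satisfied.

v1 = False, v2 = True, v3 = False, v4 = True, v5 = True, v6 = True, v7 = False, v8 = False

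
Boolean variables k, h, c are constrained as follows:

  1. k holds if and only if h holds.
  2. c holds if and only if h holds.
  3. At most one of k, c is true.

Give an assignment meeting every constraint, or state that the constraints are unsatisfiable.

k: False, h: False, c: False

  (1) k=F, h=F — same ✓
  (2) c=F, h=F — same ✓
  (3) {k, c}: 0 true — at most one ✓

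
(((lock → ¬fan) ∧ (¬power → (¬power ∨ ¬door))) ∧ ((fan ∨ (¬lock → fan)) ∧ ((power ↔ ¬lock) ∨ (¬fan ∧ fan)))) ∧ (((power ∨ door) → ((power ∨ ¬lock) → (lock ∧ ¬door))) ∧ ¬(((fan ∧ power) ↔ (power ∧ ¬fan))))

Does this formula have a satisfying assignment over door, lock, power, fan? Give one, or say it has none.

Case power = True: the formula simplifies to ((lock → ¬fan) ∧ ((fan ∨ (¬lock → fan)) ∧ (¬lock ∨ (¬fan ∧ fan)))) ∧ ((lock ∧ ¬door) ∧ ¬((fan ↔ ¬fan))).
  lock = True: simplifies to (¬fan ∧ (¬fan ∧ fan)) ∧ (¬door ∧ ¬((fan ↔ ¬fan))).
    fan = True: the conjunct ¬fan is False.
    fan = False: the conjunct fan is False.
  lock = False: the conjunct lock is False.
Case power = False: the conjunct ¬(((fan ∧ power) ↔ (power ∧ ¬fan))) becomes ¬((False ↔ False)) = False.
Both cases fail — unsatisfiable.

No satisfying assignment exists.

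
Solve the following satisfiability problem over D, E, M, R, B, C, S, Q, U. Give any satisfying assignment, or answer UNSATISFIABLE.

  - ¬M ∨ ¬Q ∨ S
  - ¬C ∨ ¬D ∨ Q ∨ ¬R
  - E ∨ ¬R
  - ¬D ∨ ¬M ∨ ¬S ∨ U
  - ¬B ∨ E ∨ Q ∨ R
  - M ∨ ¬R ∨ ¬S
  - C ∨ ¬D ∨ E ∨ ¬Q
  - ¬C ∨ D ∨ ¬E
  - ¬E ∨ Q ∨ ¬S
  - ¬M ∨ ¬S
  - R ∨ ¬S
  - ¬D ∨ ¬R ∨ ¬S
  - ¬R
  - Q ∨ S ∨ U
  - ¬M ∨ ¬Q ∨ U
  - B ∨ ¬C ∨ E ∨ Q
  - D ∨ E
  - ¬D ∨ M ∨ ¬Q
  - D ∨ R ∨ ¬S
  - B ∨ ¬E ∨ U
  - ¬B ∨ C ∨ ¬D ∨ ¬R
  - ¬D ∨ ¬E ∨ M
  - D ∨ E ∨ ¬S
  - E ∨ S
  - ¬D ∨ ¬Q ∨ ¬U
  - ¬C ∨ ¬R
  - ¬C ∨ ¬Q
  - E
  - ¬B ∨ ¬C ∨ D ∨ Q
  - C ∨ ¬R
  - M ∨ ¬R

D=T, E=T, M=T, R=F, B=F, C=F, S=F, Q=F, U=T

Unit clause (¬R) forces R = False.
Unit clause (E) forces E = True.
In (R ∨ ¬S) only ¬S is left, so S = False.
Set D = True.
  then (¬D ∨ ¬E ∨ M) forces M = True.
  then (¬M ∨ ¬Q ∨ S) forces Q = False.
  then (Q ∨ S ∨ U) forces U = True.
Set B = False.
Set C = False.
All clauses satisfied.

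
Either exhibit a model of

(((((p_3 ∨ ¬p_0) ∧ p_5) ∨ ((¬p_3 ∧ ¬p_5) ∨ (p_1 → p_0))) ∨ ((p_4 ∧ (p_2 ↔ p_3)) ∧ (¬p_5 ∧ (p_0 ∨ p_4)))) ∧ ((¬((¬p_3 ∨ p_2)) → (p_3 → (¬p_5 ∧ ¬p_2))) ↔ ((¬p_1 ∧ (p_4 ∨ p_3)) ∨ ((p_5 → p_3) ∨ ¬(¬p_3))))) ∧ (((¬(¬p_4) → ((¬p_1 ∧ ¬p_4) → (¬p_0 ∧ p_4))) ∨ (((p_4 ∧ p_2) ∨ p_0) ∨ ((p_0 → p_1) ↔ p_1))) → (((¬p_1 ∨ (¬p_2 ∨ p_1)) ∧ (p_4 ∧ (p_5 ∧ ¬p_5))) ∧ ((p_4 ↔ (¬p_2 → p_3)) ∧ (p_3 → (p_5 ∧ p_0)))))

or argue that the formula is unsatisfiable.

The conjunct ((¬(¬p_4) → ((¬p_1 ∧ ¬p_4) → (¬p_0 ∧ p_4))) ∨ (((p_4 ∧ p_2) ∨ p_0) ∨ ((p_0 → p_1) ↔ p_1))) → (((¬p_1 ∨ (¬p_2 ∨ p_1)) ∧ (p_4 ∧ (p_5 ∧ ¬p_5))) ∧ ((p_4 ↔ (¬p_2 → p_3)) ∧ (p_3 → (p_5 ∧ p_0)))) is unsatisfiable on its own:
  p_4 = True: simplifies to ((¬p_1 ∨ (¬p_2 ∨ p_1)) ∧ (p_5 ∧ ¬p_5)) ∧ ((¬p_2 → p_3) ∧ (p_3 → (p_5 ∧ p_0))).
    p_5 = True: the conjunct ¬p_5 is False.
    p_5 = False: the conjunct p_5 is False.
  p_4 = False: this becomes (True ∨ (p_0 ∨ ((p_0 → p_1) ↔ p_1))) → (False ∧ (¬((¬p_2 → p_3)) ∧ (p_3 → (p_5 ∧ p_0)))) = False.
So the whole conjunction is unsatisfiable.

UNSATISFIABLE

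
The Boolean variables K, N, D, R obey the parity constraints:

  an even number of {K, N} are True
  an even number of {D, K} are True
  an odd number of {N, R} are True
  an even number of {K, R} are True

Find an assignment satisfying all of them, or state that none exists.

Adding constraints 1, 3, 4 mod 2: every variable appears an even number of times on the left, so the left side is 0.
But the right sides sum to 1 (mod 2). 0 ≠ 1 — the system is inconsistent.

Unsatisfiable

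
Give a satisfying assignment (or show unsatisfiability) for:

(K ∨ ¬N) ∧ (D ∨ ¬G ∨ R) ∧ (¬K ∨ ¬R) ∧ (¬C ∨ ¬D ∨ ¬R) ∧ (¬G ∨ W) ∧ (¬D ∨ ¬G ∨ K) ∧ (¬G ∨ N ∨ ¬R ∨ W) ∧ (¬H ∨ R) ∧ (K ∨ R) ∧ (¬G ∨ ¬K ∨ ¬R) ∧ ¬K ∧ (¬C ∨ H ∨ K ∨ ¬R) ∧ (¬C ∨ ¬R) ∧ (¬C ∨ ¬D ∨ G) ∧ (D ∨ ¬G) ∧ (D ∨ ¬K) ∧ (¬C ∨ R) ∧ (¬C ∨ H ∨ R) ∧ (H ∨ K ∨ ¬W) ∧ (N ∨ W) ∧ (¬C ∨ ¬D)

K=F, H=T, N=F, C=F, R=T, D=F, G=F, W=T

Unit clause (¬K) forces K = False.
In (K ∨ ¬N) only ¬N is left, so N = False.
In (K ∨ R) only R is left, so R = True.
In (¬C ∨ ¬R) only ¬C is left, so C = False.
In (N ∨ W) only W is left, so W = True.
In (H ∨ K ∨ ¬W) only H is left, so H = True.
Set D = False.
  then (D ∨ ¬G) forces G = False.
All clauses satisfied.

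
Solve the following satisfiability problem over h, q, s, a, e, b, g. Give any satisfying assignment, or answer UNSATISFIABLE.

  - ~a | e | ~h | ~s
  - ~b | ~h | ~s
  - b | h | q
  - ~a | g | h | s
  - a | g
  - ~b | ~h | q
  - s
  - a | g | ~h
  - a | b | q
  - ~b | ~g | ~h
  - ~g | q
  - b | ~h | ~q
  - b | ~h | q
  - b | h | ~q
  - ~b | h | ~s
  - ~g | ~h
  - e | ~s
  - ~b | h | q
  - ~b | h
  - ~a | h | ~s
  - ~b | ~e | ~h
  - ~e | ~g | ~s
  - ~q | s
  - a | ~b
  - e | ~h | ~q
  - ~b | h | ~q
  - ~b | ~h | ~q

Unsatisfiable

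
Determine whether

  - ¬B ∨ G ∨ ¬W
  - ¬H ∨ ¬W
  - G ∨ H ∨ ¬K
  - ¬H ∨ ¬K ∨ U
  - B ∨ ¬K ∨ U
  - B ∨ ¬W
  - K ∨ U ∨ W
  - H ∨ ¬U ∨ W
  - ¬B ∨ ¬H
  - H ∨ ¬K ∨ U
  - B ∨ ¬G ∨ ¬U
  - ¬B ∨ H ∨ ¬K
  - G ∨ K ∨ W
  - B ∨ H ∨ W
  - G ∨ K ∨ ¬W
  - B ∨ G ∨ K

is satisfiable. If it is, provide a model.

W: True, G: True, U: False, K: False, B: True, H: False

Set W = True.
  then (¬H ∨ ¬W) forces H = False.
  then (B ∨ ¬W) forces B = True.
  then (¬B ∨ H ∨ ¬K) forces K = False.
  then (G ∨ K ∨ ¬W) forces G = True.
Set U = False.
All clauses satisfied.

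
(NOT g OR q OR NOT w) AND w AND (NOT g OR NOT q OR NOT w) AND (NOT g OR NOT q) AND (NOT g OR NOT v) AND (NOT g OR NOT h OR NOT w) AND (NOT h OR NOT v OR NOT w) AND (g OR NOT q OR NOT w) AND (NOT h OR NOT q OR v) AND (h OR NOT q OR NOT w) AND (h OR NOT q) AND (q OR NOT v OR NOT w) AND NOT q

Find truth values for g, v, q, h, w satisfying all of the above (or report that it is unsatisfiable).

g=F, v=F, q=F, h=F, w=T

Unit clause (w) forces w = True.
Unit clause (NOT q) forces q = False.
In (NOT g OR q OR NOT w) only NOT g is left, so g = False.
In (q OR NOT v OR NOT w) only NOT v is left, so v = False.
Set h = False.
All clauses satisfied.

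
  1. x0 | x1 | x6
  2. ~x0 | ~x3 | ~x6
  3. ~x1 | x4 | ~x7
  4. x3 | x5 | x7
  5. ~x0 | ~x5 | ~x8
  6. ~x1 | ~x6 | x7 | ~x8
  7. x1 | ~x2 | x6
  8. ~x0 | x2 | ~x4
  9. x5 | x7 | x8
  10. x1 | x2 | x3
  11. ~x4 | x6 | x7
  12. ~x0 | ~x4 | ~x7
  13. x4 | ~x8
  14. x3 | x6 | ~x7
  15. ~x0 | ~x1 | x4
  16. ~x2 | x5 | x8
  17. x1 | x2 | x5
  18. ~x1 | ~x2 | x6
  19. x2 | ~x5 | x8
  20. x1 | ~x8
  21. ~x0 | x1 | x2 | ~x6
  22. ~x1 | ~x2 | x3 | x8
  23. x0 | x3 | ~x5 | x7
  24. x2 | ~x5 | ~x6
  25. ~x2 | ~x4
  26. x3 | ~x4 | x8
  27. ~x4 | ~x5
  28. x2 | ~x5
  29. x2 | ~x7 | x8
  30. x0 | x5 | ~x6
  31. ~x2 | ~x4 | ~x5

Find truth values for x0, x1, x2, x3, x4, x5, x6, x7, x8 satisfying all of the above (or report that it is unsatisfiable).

Set x0 = False.
Set x1 = False.
  then (x0 | x1 | x6) forces x6 = True.
  then (x1 | ~x8) forces x8 = False.
  then (x0 | x5 | ~x6) forces x5 = True.
  then (x2 | ~x5 | x8) forces x2 = True.
  then (~x2 | ~x4) forces x4 = False.
Set x3 = False.
  then (x0 | x3 | ~x5 | x7) forces x7 = True.
All clauses satisfied.

x0=F; x1=F; x2=T; x3=F; x4=F; x5=T; x6=T; x7=T; x8=F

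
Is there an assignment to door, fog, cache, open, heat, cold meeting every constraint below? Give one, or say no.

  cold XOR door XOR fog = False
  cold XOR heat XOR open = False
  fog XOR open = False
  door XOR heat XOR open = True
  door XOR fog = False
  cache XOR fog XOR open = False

door = True, fog = True, cache = False, open = True, heat = True, cold = False

cold XOR door XOR fog = F XOR T XOR T = False ✓
cold XOR heat XOR open = F XOR T XOR T = False ✓
fog XOR open = T XOR T = False ✓
door XOR heat XOR open = T XOR T XOR T = True ✓
door XOR fog = T XOR T = False ✓
cache XOR fog XOR open = F XOR T XOR T = False ✓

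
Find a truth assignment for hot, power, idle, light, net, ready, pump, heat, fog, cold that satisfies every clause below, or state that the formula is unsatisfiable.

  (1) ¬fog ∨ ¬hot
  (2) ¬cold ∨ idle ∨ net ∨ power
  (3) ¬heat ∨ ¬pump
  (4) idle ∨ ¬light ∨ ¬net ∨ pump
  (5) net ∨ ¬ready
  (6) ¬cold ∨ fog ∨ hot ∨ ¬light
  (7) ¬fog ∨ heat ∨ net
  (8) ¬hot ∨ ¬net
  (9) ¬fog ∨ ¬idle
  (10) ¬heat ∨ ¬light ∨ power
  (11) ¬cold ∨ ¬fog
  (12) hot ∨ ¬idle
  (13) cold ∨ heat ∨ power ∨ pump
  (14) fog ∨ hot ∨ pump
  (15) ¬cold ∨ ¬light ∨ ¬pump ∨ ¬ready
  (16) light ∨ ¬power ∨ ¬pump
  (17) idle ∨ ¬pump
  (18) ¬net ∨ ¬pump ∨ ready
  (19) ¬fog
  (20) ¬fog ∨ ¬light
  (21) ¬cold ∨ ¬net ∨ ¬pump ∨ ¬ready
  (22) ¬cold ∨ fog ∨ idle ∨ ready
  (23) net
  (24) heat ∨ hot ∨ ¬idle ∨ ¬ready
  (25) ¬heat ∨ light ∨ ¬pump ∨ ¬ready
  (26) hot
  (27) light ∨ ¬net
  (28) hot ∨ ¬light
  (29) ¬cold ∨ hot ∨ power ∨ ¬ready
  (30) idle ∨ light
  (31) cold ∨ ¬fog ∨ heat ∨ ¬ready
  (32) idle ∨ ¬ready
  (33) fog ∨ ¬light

Case net = True:
  (¬hot ∨ ¬net) forces hot = False.
  Clause (hot) is falsified — contradiction.
Case net = False:
  Clause (net) is falsified — contradiction.
Both cases fail, so the formula is unsatisfiable.

Unsatisfiable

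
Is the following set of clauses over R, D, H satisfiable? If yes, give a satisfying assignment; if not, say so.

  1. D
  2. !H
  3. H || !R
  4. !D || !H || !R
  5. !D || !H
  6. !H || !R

R=F, D=T, H=F

Unit clause (D) forces D = True.
Unit clause (!H) forces H = False.
In (H || !R) only !R is left, so R = False.
Check each clause:
  (D): D holds.
  (!H): !H holds.
  (H || !R): !R holds.
  (!D || !H || !R): !H holds.
  (!D || !H): !H holds.
  (!H || !R): !H holds.
All clauses satisfied.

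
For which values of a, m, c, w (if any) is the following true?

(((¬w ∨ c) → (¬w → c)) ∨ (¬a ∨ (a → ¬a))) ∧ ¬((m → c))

a: True; m: True; c: False; w: True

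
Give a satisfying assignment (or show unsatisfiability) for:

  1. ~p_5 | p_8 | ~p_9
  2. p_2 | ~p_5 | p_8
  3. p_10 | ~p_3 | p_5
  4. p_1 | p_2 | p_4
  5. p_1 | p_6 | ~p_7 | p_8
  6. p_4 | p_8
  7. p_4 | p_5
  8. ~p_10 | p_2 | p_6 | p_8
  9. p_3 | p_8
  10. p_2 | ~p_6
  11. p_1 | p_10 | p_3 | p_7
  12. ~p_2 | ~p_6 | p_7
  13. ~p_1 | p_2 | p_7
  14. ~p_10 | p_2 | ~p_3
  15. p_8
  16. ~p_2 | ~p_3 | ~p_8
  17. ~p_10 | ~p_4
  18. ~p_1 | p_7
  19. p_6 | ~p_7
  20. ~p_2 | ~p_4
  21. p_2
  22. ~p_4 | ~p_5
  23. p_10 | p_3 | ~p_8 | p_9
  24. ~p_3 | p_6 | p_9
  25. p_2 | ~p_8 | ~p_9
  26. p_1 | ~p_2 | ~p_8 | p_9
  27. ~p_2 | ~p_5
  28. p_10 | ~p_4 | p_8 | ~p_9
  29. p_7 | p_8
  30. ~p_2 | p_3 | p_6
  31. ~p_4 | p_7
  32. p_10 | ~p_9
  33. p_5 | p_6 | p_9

Case p_2 = True:
  (p_8) forces p_8 = True.
  (~p_2 | ~p_3 | ~p_8) forces p_3 = False.
  (~p_2 | ~p_4) forces p_4 = False.
  (p_4 | p_5) forces p_5 = True.
  Clause (~p_2 | ~p_5) is falsified — contradiction.
Case p_2 = False:
  Clause (p_2) is falsified — contradiction.
Both cases fail, so the formula is unsatisfiable.

UNSATISFIABLE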